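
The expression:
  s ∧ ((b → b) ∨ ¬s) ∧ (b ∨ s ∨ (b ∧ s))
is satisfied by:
  {s: True}


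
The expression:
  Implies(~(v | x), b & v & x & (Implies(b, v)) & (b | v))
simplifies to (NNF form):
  v | x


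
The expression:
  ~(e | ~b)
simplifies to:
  b & ~e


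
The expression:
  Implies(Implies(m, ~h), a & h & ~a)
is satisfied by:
  {h: True, m: True}


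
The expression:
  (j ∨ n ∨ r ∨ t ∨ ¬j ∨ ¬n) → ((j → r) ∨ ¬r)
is always true.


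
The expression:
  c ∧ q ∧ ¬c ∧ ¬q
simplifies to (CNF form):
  False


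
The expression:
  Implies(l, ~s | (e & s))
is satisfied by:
  {e: True, l: False, s: False}
  {l: False, s: False, e: False}
  {s: True, e: True, l: False}
  {s: True, l: False, e: False}
  {e: True, l: True, s: False}
  {l: True, e: False, s: False}
  {s: True, l: True, e: True}


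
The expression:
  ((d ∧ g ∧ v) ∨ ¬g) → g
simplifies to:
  g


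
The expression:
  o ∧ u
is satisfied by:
  {u: True, o: True}


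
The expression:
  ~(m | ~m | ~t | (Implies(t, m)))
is never true.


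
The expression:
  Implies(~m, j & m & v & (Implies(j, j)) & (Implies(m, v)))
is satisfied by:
  {m: True}


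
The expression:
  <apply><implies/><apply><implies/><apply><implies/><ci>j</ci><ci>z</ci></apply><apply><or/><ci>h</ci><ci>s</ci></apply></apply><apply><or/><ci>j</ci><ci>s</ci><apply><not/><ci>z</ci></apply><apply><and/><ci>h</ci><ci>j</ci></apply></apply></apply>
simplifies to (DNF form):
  <apply><or/><ci>j</ci><ci>s</ci><apply><not/><ci>h</ci></apply><apply><not/><ci>z</ci></apply></apply>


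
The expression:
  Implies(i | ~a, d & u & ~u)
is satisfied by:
  {a: True, i: False}


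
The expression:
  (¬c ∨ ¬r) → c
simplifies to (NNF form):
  c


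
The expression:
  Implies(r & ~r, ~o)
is always true.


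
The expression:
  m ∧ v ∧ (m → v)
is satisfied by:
  {m: True, v: True}


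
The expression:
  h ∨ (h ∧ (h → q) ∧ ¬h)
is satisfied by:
  {h: True}


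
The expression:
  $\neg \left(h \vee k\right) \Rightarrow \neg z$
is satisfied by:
  {k: True, h: True, z: False}
  {k: True, h: False, z: False}
  {h: True, k: False, z: False}
  {k: False, h: False, z: False}
  {k: True, z: True, h: True}
  {k: True, z: True, h: False}
  {z: True, h: True, k: False}


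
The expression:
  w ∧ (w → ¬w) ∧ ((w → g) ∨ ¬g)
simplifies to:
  False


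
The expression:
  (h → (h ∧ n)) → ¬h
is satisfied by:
  {h: False, n: False}
  {n: True, h: False}
  {h: True, n: False}


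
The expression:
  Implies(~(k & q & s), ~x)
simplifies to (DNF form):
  ~x | (k & q & s)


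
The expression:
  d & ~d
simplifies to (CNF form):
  False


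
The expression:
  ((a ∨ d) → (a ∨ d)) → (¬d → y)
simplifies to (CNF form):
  d ∨ y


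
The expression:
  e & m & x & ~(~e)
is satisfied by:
  {m: True, e: True, x: True}


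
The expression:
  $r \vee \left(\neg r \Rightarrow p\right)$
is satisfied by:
  {r: True, p: True}
  {r: True, p: False}
  {p: True, r: False}


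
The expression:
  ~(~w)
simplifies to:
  w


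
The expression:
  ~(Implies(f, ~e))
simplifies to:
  e & f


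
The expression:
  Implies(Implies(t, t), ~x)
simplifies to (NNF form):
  ~x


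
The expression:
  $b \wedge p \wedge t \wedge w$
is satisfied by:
  {t: True, p: True, w: True, b: True}


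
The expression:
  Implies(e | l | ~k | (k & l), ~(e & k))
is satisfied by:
  {k: False, e: False}
  {e: True, k: False}
  {k: True, e: False}


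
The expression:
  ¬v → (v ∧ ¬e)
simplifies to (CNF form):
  v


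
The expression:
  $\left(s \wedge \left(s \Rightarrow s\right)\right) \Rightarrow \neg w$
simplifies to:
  $\neg s \vee \neg w$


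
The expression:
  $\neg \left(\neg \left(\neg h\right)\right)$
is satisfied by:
  {h: False}


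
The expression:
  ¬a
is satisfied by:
  {a: False}


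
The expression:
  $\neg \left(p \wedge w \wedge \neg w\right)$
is always true.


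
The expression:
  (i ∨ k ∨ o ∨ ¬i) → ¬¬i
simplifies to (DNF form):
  i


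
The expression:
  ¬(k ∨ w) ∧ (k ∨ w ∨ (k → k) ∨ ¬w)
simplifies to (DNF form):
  ¬k ∧ ¬w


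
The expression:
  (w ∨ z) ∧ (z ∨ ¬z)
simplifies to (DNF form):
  w ∨ z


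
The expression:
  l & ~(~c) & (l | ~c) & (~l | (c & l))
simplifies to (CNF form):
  c & l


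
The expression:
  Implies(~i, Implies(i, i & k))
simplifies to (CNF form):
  True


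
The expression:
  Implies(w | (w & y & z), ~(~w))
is always true.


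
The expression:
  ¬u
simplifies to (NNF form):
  ¬u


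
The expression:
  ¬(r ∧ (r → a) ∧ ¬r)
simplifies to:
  True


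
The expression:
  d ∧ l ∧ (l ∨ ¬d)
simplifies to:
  d ∧ l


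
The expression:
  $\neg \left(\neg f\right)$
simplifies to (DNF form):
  $f$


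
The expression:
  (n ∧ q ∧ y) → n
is always true.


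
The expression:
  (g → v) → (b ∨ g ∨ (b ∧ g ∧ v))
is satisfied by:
  {b: True, g: True}
  {b: True, g: False}
  {g: True, b: False}


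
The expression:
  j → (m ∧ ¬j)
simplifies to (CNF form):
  ¬j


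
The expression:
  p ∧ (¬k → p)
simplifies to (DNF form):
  p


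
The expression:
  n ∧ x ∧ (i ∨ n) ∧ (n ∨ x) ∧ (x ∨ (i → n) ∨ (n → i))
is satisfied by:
  {x: True, n: True}


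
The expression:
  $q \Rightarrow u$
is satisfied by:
  {u: True, q: False}
  {q: False, u: False}
  {q: True, u: True}


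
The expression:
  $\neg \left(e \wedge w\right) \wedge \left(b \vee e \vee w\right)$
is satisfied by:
  {b: True, e: False, w: False}
  {w: True, b: True, e: False}
  {w: True, b: False, e: False}
  {e: True, b: True, w: False}
  {e: True, b: False, w: False}


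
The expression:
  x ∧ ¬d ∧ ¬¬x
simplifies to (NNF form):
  x ∧ ¬d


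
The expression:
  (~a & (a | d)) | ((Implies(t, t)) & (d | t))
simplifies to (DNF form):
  d | t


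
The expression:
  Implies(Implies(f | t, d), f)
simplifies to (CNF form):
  (f | t) & (f | ~d)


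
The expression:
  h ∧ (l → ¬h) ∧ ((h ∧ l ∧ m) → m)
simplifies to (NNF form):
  h ∧ ¬l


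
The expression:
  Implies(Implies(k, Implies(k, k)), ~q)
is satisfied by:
  {q: False}


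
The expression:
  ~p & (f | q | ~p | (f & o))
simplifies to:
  ~p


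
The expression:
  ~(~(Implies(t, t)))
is always true.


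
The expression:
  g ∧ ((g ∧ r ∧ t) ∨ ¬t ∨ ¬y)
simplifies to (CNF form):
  g ∧ (r ∨ ¬t ∨ ¬y)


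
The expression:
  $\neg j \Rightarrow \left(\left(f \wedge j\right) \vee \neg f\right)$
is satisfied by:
  {j: True, f: False}
  {f: False, j: False}
  {f: True, j: True}


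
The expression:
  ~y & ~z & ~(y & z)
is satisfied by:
  {y: False, z: False}


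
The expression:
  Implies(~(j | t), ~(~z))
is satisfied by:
  {t: True, z: True, j: True}
  {t: True, z: True, j: False}
  {t: True, j: True, z: False}
  {t: True, j: False, z: False}
  {z: True, j: True, t: False}
  {z: True, j: False, t: False}
  {j: True, z: False, t: False}


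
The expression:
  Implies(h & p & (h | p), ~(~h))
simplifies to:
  True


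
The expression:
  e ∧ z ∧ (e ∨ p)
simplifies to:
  e ∧ z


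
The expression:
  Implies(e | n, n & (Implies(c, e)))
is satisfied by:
  {c: False, e: False, n: False}
  {n: True, c: False, e: False}
  {c: True, n: False, e: False}
  {e: True, n: True, c: False}
  {e: True, n: True, c: True}


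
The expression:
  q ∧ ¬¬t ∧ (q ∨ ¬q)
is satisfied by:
  {t: True, q: True}


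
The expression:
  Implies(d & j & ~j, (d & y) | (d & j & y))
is always true.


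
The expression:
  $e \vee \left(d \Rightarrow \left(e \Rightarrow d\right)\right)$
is always true.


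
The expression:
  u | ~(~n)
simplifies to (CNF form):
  n | u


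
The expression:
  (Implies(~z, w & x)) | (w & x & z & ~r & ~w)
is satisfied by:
  {z: True, w: True, x: True}
  {z: True, w: True, x: False}
  {z: True, x: True, w: False}
  {z: True, x: False, w: False}
  {w: True, x: True, z: False}


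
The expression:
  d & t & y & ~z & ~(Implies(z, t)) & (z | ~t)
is never true.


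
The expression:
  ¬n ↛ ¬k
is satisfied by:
  {k: True, n: False}


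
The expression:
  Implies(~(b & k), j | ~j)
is always true.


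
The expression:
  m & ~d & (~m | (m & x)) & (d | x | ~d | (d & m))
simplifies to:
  m & x & ~d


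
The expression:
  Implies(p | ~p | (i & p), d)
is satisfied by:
  {d: True}


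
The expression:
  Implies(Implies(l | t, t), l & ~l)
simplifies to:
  l & ~t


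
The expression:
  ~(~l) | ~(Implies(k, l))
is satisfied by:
  {k: True, l: True}
  {k: True, l: False}
  {l: True, k: False}


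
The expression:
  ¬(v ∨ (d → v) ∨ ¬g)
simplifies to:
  d ∧ g ∧ ¬v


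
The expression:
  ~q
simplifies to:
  ~q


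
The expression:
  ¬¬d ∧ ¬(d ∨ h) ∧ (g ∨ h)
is never true.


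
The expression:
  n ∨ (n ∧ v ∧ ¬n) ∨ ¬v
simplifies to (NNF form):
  n ∨ ¬v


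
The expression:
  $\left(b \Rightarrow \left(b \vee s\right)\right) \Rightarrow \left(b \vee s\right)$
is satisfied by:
  {b: True, s: True}
  {b: True, s: False}
  {s: True, b: False}


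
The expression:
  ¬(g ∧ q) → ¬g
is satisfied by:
  {q: True, g: False}
  {g: False, q: False}
  {g: True, q: True}


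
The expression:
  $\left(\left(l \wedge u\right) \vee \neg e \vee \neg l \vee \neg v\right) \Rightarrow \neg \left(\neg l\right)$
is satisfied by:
  {l: True}


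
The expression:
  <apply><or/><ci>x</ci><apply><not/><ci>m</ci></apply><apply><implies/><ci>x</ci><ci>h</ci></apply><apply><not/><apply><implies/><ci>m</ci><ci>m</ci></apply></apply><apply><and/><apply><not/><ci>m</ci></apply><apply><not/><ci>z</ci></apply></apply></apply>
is always true.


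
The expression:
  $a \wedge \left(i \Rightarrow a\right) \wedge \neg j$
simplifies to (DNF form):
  $a \wedge \neg j$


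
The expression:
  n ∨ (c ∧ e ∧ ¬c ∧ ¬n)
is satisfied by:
  {n: True}


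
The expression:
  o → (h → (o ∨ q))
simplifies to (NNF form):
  True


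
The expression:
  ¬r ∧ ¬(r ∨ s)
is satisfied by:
  {r: False, s: False}


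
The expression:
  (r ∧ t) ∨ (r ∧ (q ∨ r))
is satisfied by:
  {r: True}


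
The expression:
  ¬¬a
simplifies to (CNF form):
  a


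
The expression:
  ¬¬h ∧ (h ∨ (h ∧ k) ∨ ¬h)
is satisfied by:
  {h: True}


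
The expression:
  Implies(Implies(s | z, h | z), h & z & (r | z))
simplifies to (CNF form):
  (h | s) & (h | ~z) & (z | ~h)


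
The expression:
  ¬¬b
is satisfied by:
  {b: True}


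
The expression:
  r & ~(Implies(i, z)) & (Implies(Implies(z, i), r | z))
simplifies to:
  i & r & ~z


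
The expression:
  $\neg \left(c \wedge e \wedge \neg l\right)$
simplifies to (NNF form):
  $l \vee \neg c \vee \neg e$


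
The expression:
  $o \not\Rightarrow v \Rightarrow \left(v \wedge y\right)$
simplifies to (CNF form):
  $v \vee \neg o$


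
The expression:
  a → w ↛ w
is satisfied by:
  {a: False}


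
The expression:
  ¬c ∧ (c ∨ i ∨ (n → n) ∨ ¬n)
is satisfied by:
  {c: False}


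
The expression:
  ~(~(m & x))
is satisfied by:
  {m: True, x: True}


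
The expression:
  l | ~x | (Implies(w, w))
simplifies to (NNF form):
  True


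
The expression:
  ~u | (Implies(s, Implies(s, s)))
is always true.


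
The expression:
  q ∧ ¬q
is never true.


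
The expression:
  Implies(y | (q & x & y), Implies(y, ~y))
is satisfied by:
  {y: False}


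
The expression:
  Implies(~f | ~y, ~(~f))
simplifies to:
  f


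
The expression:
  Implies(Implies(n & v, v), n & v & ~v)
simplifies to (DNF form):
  False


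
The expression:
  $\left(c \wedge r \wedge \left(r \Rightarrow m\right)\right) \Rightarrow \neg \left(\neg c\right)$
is always true.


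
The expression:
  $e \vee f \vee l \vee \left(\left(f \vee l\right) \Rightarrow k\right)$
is always true.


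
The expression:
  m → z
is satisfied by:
  {z: True, m: False}
  {m: False, z: False}
  {m: True, z: True}


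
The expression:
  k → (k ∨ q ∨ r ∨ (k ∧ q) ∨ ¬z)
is always true.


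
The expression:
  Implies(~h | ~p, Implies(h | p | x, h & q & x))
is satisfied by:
  {h: True, p: True, q: True, x: False}
  {h: True, p: True, q: False, x: False}
  {q: True, p: False, x: False, h: False}
  {p: False, q: False, x: False, h: False}
  {h: True, p: True, x: True, q: True}
  {h: True, p: True, x: True, q: False}
  {h: True, x: True, q: True, p: False}


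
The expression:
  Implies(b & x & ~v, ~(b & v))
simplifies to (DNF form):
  True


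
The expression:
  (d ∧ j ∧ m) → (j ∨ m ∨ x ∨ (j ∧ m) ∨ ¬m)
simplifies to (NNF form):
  True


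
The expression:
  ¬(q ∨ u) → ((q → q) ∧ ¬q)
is always true.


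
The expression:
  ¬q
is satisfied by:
  {q: False}


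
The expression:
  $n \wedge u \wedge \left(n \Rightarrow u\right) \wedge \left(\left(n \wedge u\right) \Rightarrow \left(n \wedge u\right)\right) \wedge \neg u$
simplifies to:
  $\text{False}$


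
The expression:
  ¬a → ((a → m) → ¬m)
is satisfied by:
  {a: True, m: False}
  {m: False, a: False}
  {m: True, a: True}


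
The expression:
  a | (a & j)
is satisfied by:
  {a: True}


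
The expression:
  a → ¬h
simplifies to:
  ¬a ∨ ¬h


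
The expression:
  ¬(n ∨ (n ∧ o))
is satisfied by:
  {n: False}


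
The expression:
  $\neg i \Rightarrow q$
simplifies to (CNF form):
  $i \vee q$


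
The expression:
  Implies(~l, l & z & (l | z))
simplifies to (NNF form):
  l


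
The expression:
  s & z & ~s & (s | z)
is never true.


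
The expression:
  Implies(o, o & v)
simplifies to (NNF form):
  v | ~o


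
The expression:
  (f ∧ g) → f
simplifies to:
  True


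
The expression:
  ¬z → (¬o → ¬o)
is always true.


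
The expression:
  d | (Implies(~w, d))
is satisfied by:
  {d: True, w: True}
  {d: True, w: False}
  {w: True, d: False}


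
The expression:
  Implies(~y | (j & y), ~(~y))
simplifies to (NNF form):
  y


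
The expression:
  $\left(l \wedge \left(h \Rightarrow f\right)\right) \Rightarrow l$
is always true.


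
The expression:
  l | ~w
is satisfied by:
  {l: True, w: False}
  {w: False, l: False}
  {w: True, l: True}


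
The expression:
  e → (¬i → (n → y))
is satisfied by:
  {i: True, y: True, e: False, n: False}
  {i: True, e: False, n: False, y: False}
  {y: True, e: False, n: False, i: False}
  {y: False, e: False, n: False, i: False}
  {i: True, n: True, y: True, e: False}
  {i: True, n: True, y: False, e: False}
  {n: True, y: True, i: False, e: False}
  {n: True, i: False, e: False, y: False}
  {y: True, i: True, e: True, n: False}
  {i: True, e: True, y: False, n: False}
  {y: True, e: True, i: False, n: False}
  {e: True, i: False, n: False, y: False}
  {i: True, n: True, e: True, y: True}
  {i: True, n: True, e: True, y: False}
  {n: True, e: True, y: True, i: False}


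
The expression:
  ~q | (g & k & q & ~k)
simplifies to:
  ~q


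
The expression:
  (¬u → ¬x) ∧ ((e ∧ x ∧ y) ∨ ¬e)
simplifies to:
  (u ∨ ¬x) ∧ (x ∨ ¬e) ∧ (y ∨ ¬e)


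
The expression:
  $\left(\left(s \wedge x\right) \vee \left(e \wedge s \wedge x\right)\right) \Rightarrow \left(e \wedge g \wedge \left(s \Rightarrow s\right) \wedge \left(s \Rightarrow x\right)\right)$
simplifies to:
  $\left(e \wedge g\right) \vee \neg s \vee \neg x$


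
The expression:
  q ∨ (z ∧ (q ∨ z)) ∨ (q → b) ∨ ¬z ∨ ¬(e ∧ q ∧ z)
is always true.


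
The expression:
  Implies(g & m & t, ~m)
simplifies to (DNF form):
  ~g | ~m | ~t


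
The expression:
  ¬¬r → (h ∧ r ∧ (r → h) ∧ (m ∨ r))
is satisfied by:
  {h: True, r: False}
  {r: False, h: False}
  {r: True, h: True}


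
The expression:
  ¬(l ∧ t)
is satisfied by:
  {l: False, t: False}
  {t: True, l: False}
  {l: True, t: False}


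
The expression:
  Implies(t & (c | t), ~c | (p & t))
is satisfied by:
  {p: True, c: False, t: False}
  {c: False, t: False, p: False}
  {p: True, t: True, c: False}
  {t: True, c: False, p: False}
  {p: True, c: True, t: False}
  {c: True, p: False, t: False}
  {p: True, t: True, c: True}


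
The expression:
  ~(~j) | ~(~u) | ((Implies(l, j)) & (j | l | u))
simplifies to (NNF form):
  j | u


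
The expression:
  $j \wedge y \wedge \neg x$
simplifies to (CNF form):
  $j \wedge y \wedge \neg x$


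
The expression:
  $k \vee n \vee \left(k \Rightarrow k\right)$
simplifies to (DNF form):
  $\text{True}$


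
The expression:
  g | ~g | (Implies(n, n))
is always true.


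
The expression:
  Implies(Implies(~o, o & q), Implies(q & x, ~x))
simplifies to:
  ~o | ~q | ~x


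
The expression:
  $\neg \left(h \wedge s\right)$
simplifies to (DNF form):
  $\neg h \vee \neg s$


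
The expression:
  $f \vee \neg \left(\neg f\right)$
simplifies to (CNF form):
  $f$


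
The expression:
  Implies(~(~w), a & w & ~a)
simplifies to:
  ~w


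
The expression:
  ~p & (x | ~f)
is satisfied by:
  {x: True, p: False, f: False}
  {p: False, f: False, x: False}
  {f: True, x: True, p: False}


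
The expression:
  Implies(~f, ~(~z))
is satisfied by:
  {z: True, f: True}
  {z: True, f: False}
  {f: True, z: False}


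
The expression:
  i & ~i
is never true.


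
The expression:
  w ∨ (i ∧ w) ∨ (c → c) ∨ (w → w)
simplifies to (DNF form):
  True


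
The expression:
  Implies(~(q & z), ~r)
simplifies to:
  ~r | (q & z)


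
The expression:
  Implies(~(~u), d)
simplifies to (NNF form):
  d | ~u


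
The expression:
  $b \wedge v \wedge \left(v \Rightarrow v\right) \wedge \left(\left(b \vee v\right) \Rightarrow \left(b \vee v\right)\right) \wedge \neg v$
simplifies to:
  $\text{False}$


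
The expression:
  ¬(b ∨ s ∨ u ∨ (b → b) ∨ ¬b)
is never true.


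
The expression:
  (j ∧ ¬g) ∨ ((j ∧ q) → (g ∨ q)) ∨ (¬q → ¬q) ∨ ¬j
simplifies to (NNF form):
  True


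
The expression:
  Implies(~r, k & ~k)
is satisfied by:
  {r: True}


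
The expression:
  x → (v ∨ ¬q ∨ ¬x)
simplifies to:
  v ∨ ¬q ∨ ¬x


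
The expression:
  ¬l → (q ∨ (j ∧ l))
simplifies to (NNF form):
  l ∨ q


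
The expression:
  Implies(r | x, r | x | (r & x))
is always true.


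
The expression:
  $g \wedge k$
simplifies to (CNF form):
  $g \wedge k$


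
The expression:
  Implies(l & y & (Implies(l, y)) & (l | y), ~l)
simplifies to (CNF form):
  ~l | ~y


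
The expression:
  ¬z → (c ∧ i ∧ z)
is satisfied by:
  {z: True}


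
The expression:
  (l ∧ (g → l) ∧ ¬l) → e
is always true.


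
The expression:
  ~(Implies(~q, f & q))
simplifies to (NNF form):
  ~q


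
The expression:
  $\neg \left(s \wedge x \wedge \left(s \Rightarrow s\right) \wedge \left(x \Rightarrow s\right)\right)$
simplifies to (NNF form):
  $\neg s \vee \neg x$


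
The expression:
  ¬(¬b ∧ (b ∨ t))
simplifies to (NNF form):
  b ∨ ¬t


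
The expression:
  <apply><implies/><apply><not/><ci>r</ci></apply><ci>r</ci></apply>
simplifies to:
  <ci>r</ci>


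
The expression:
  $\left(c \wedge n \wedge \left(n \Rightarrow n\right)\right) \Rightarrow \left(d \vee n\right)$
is always true.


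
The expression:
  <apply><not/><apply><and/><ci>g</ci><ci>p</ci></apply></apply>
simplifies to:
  <apply><or/><apply><not/><ci>g</ci></apply><apply><not/><ci>p</ci></apply></apply>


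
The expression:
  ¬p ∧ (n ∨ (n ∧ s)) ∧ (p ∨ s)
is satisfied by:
  {n: True, s: True, p: False}


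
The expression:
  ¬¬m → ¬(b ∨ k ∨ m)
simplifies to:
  ¬m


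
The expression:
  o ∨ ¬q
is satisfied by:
  {o: True, q: False}
  {q: False, o: False}
  {q: True, o: True}


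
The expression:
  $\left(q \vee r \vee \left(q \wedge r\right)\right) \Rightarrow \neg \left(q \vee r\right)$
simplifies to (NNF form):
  $\neg q \wedge \neg r$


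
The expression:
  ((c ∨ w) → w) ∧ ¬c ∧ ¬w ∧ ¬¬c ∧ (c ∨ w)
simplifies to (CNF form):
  False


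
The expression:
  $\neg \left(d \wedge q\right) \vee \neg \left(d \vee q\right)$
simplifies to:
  $\neg d \vee \neg q$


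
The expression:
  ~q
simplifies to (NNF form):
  ~q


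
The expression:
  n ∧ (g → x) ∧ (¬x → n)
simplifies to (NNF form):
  n ∧ (x ∨ ¬g)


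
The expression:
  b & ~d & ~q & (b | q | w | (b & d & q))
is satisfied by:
  {b: True, q: False, d: False}


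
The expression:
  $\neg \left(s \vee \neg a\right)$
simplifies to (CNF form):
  $a \wedge \neg s$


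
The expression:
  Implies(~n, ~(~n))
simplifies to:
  n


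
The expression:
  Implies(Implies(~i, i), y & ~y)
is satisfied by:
  {i: False}


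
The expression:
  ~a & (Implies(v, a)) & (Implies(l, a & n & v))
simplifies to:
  ~a & ~l & ~v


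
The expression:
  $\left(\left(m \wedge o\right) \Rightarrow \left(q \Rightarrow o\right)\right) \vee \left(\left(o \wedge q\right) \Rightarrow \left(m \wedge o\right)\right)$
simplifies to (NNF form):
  $\text{True}$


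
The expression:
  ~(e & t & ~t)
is always true.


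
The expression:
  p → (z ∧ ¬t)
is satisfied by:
  {z: True, t: False, p: False}
  {t: False, p: False, z: False}
  {z: True, t: True, p: False}
  {t: True, z: False, p: False}
  {p: True, z: True, t: False}


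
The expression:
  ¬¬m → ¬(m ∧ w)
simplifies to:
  ¬m ∨ ¬w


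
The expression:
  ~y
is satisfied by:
  {y: False}


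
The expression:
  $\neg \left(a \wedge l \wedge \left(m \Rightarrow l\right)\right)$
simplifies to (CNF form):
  $\neg a \vee \neg l$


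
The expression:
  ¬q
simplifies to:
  ¬q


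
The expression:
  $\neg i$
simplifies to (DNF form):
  $\neg i$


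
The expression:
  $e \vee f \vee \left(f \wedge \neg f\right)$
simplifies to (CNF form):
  $e \vee f$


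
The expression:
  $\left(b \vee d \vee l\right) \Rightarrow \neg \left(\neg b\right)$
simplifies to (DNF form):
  $b \vee \left(\neg d \wedge \neg l\right)$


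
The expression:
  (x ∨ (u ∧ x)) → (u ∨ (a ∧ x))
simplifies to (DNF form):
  a ∨ u ∨ ¬x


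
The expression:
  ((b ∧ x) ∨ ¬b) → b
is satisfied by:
  {b: True}


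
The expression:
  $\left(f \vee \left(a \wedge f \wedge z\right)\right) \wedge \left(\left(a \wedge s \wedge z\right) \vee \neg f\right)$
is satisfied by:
  {a: True, z: True, s: True, f: True}


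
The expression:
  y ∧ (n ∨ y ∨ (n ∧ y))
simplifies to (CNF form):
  y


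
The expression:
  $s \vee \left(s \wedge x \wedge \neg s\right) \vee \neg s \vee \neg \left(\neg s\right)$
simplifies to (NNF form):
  $\text{True}$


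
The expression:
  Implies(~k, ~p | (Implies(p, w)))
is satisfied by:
  {k: True, w: True, p: False}
  {k: True, p: False, w: False}
  {w: True, p: False, k: False}
  {w: False, p: False, k: False}
  {k: True, w: True, p: True}
  {k: True, p: True, w: False}
  {w: True, p: True, k: False}


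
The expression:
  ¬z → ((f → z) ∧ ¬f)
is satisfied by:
  {z: True, f: False}
  {f: False, z: False}
  {f: True, z: True}


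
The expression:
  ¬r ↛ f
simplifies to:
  f ∨ ¬r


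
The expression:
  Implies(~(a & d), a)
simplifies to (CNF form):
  a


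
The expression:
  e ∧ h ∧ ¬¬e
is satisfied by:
  {h: True, e: True}


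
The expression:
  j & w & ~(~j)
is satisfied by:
  {j: True, w: True}


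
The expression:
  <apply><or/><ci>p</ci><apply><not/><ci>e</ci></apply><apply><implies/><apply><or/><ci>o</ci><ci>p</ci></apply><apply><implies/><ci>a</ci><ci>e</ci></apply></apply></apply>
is always true.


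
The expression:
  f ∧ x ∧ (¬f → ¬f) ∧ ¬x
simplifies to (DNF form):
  False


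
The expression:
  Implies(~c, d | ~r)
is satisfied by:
  {d: True, c: True, r: False}
  {d: True, c: False, r: False}
  {c: True, d: False, r: False}
  {d: False, c: False, r: False}
  {r: True, d: True, c: True}
  {r: True, d: True, c: False}
  {r: True, c: True, d: False}


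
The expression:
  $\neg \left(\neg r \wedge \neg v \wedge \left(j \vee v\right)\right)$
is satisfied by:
  {r: True, v: True, j: False}
  {r: True, v: False, j: False}
  {v: True, r: False, j: False}
  {r: False, v: False, j: False}
  {r: True, j: True, v: True}
  {r: True, j: True, v: False}
  {j: True, v: True, r: False}


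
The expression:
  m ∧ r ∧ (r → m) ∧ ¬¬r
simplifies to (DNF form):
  m ∧ r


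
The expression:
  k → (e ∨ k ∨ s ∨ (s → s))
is always true.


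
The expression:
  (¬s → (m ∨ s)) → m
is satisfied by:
  {m: True, s: False}
  {s: False, m: False}
  {s: True, m: True}


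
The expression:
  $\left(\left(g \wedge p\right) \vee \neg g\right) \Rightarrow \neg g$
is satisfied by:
  {p: False, g: False}
  {g: True, p: False}
  {p: True, g: False}


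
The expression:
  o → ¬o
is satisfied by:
  {o: False}


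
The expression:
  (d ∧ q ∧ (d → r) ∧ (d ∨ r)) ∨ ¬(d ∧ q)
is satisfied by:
  {r: True, q: False, d: False}
  {q: False, d: False, r: False}
  {r: True, d: True, q: False}
  {d: True, q: False, r: False}
  {r: True, q: True, d: False}
  {q: True, r: False, d: False}
  {r: True, d: True, q: True}


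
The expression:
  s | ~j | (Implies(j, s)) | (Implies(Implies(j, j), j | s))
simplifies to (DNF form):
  True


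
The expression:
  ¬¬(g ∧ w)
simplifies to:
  g ∧ w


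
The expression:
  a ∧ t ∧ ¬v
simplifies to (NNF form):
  a ∧ t ∧ ¬v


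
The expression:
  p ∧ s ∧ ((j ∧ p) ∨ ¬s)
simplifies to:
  j ∧ p ∧ s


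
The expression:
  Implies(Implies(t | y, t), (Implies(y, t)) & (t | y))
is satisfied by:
  {y: True, t: True}
  {y: True, t: False}
  {t: True, y: False}


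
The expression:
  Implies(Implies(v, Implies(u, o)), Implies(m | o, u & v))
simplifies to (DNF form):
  (u & v) | (~m & ~o) | (u & v & ~m) | (u & v & ~o) | (u & ~m & ~o) | (v & ~m & ~o) | (u & v & ~m & ~o)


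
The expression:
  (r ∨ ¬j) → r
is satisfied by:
  {r: True, j: True}
  {r: True, j: False}
  {j: True, r: False}


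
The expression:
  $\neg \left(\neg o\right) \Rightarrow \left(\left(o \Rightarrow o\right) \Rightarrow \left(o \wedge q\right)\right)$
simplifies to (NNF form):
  $q \vee \neg o$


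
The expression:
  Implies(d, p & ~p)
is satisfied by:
  {d: False}


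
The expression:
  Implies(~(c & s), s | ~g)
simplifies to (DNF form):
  s | ~g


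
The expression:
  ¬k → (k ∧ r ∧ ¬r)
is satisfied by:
  {k: True}


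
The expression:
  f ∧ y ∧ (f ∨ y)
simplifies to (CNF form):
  f ∧ y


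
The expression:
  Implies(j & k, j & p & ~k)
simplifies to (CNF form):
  ~j | ~k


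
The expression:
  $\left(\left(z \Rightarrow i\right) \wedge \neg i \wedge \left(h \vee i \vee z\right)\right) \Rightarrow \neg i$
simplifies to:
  $\text{True}$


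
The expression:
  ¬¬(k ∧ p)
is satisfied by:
  {p: True, k: True}


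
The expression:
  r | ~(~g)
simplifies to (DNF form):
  g | r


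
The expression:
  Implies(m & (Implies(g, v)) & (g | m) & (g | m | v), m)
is always true.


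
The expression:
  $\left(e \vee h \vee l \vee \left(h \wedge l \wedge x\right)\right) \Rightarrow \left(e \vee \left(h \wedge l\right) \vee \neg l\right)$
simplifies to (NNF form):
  $e \vee h \vee \neg l$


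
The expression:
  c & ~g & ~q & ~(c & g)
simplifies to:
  c & ~g & ~q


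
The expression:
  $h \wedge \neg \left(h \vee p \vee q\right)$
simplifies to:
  $\text{False}$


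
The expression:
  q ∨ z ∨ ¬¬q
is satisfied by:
  {q: True, z: True}
  {q: True, z: False}
  {z: True, q: False}


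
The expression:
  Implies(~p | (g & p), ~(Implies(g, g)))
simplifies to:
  p & ~g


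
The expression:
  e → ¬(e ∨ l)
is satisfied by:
  {e: False}


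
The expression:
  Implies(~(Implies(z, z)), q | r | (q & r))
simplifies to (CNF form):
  True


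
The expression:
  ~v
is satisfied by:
  {v: False}


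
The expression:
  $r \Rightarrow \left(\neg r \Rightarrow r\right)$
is always true.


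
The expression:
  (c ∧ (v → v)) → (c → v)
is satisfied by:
  {v: True, c: False}
  {c: False, v: False}
  {c: True, v: True}


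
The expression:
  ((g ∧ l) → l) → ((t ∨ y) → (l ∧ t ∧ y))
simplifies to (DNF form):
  (y ∧ ¬y) ∨ (¬t ∧ ¬y) ∨ (l ∧ t ∧ y) ∨ (l ∧ t ∧ ¬t) ∨ (l ∧ y ∧ ¬y) ∨ (l ∧ ¬t ∧ ¬y) ∨ (t ∧ y ∧ ¬y) ∨ (t ∧ ¬t ∧ ¬y)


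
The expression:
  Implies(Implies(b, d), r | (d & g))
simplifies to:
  r | (d & g) | (b & ~d)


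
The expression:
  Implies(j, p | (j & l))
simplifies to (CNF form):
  l | p | ~j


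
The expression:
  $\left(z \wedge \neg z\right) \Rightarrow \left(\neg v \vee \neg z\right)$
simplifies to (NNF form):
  $\text{True}$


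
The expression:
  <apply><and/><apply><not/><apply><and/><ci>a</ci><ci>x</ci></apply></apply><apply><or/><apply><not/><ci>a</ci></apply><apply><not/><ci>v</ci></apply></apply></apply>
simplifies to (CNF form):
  <apply><and/><apply><or/><apply><not/><ci>a</ci></apply><apply><not/><ci>v</ci></apply></apply><apply><or/><apply><not/><ci>a</ci></apply><apply><not/><ci>x</ci></apply></apply></apply>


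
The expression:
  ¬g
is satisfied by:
  {g: False}


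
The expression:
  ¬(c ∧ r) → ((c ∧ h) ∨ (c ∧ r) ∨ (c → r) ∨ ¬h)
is always true.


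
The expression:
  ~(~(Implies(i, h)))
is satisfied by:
  {h: True, i: False}
  {i: False, h: False}
  {i: True, h: True}


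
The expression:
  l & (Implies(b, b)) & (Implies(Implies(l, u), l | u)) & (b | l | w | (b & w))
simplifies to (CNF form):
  l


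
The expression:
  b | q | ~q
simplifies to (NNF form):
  True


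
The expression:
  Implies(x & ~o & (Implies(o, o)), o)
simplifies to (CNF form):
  o | ~x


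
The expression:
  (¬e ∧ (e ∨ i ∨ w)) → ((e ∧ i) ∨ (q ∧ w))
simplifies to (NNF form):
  e ∨ (q ∧ w) ∨ (¬i ∧ ¬w)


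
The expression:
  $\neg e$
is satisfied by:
  {e: False}


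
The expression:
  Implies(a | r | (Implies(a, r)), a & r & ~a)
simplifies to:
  False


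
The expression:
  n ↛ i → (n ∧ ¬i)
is always true.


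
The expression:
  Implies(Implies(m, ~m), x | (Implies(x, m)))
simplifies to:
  True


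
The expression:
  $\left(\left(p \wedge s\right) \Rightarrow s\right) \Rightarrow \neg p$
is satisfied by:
  {p: False}


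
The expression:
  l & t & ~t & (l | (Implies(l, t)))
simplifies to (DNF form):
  False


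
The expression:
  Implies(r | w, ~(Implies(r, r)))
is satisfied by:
  {r: False, w: False}


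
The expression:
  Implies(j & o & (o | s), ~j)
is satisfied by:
  {o: False, j: False}
  {j: True, o: False}
  {o: True, j: False}


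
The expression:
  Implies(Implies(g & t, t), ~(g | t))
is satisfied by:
  {g: False, t: False}


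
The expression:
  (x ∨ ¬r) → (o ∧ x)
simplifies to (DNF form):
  (o ∧ x) ∨ (r ∧ ¬x)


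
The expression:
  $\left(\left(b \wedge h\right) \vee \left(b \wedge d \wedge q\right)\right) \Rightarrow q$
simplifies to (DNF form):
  $q \vee \neg b \vee \neg h$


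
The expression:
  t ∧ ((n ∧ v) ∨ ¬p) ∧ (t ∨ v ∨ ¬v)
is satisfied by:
  {t: True, v: True, n: True, p: False}
  {t: True, v: True, n: False, p: False}
  {t: True, n: True, p: False, v: False}
  {t: True, n: False, p: False, v: False}
  {t: True, v: True, p: True, n: True}


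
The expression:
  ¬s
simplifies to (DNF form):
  ¬s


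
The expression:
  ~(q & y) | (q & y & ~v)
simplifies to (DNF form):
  ~q | ~v | ~y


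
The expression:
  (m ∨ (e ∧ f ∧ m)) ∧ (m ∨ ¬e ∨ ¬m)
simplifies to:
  m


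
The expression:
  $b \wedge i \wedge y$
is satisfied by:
  {i: True, b: True, y: True}


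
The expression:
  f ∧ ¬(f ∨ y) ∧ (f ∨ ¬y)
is never true.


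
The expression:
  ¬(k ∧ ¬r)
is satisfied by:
  {r: True, k: False}
  {k: False, r: False}
  {k: True, r: True}


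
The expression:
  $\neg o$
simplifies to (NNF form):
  $\neg o$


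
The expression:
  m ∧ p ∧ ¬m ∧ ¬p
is never true.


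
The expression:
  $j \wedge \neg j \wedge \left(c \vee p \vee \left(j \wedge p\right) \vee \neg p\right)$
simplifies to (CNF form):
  $\text{False}$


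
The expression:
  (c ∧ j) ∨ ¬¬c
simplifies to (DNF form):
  c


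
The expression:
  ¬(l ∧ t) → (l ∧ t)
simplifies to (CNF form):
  l ∧ t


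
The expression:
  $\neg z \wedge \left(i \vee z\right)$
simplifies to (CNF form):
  $i \wedge \neg z$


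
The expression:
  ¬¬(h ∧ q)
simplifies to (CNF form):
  h ∧ q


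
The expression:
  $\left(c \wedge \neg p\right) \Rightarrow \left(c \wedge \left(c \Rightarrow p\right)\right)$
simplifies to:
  $p \vee \neg c$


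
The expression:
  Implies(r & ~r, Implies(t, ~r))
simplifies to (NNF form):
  True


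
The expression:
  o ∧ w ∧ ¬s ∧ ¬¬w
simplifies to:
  o ∧ w ∧ ¬s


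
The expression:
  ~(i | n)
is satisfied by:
  {n: False, i: False}


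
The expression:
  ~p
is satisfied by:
  {p: False}


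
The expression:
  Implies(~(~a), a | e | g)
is always true.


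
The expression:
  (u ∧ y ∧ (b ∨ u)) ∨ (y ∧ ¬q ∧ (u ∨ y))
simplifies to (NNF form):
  y ∧ (u ∨ ¬q)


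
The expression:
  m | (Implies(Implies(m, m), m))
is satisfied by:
  {m: True}


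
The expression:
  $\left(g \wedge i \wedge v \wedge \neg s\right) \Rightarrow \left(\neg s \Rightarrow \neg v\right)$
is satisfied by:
  {s: True, g: False, i: False, v: False}
  {v: False, g: False, s: False, i: False}
  {v: True, s: True, g: False, i: False}
  {v: True, g: False, s: False, i: False}
  {i: True, s: True, v: False, g: False}
  {i: True, v: False, g: False, s: False}
  {i: True, v: True, s: True, g: False}
  {i: True, v: True, g: False, s: False}
  {s: True, g: True, i: False, v: False}
  {g: True, i: False, s: False, v: False}
  {v: True, g: True, s: True, i: False}
  {v: True, g: True, i: False, s: False}
  {s: True, g: True, i: True, v: False}
  {g: True, i: True, v: False, s: False}
  {v: True, g: True, i: True, s: True}


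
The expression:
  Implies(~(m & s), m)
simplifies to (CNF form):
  m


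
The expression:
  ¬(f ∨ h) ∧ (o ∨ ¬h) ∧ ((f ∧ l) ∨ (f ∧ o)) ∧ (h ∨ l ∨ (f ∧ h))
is never true.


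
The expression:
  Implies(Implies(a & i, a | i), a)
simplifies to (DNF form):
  a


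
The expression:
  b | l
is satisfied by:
  {b: True, l: True}
  {b: True, l: False}
  {l: True, b: False}


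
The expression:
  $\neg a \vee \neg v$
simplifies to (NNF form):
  $\neg a \vee \neg v$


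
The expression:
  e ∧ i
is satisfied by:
  {i: True, e: True}


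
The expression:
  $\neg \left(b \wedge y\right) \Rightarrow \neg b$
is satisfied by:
  {y: True, b: False}
  {b: False, y: False}
  {b: True, y: True}


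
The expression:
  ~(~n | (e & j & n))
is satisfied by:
  {n: True, e: False, j: False}
  {j: True, n: True, e: False}
  {e: True, n: True, j: False}


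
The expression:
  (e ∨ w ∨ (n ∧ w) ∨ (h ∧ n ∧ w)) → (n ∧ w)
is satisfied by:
  {n: True, e: False, w: False}
  {e: False, w: False, n: False}
  {n: True, w: True, e: False}
  {n: True, e: True, w: True}


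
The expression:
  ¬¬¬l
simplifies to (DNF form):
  ¬l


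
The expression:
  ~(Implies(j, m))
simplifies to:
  j & ~m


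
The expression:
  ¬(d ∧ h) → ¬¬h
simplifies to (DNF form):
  h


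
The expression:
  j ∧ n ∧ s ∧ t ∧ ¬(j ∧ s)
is never true.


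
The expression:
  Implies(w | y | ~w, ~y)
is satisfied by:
  {y: False}


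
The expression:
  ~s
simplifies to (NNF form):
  ~s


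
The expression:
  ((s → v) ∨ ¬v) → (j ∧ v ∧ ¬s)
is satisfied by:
  {j: True, v: True, s: False}


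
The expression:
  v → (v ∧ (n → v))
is always true.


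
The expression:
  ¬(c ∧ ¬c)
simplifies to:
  True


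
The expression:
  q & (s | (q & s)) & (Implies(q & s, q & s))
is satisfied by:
  {s: True, q: True}


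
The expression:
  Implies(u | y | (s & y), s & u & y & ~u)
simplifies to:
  ~u & ~y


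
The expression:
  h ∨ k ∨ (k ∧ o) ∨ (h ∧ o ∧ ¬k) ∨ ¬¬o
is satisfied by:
  {k: True, o: True, h: True}
  {k: True, o: True, h: False}
  {k: True, h: True, o: False}
  {k: True, h: False, o: False}
  {o: True, h: True, k: False}
  {o: True, h: False, k: False}
  {h: True, o: False, k: False}


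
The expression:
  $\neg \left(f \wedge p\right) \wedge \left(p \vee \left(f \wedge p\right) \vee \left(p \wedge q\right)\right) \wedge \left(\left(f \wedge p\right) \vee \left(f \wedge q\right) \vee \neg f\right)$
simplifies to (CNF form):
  $p \wedge \neg f$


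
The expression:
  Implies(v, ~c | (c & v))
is always true.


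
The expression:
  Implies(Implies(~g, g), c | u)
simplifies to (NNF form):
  c | u | ~g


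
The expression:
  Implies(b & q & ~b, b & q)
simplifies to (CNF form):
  True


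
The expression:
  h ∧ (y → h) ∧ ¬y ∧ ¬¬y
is never true.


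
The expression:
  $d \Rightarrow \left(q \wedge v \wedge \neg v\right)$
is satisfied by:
  {d: False}


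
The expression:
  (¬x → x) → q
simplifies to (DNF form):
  q ∨ ¬x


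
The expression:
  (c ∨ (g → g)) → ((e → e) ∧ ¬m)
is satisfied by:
  {m: False}


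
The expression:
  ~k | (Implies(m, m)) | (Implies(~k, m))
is always true.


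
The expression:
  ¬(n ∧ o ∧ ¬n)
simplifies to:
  True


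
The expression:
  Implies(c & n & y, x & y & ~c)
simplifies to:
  ~c | ~n | ~y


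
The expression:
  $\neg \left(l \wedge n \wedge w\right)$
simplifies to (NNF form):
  $\neg l \vee \neg n \vee \neg w$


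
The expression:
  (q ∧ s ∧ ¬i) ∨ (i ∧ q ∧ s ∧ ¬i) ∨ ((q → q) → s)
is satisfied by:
  {s: True}


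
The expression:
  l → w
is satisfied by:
  {w: True, l: False}
  {l: False, w: False}
  {l: True, w: True}
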